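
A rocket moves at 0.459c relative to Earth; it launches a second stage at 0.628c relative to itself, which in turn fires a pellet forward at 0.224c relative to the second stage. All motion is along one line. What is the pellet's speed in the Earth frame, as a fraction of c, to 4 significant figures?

Compose boost 2: (0.628 + 0.459)/(1 + 0.628×0.459) = 1.087/1.28825 = 0.843779
Compose boost 3: (0.224 + 0.843779)/(1 + 0.224×0.843779) = 1.06778/1.18901 = 0.8980

u ≈ 0.8980c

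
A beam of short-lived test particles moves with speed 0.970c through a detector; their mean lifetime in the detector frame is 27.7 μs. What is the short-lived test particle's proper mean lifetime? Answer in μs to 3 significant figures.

τ₀ ≈ 6.73 μs

γ = 1/√(1 − 0.970²) = 4.1135
Proper time: τ₀ = Δt/γ = 27.7/4.1135 = 6.73 μs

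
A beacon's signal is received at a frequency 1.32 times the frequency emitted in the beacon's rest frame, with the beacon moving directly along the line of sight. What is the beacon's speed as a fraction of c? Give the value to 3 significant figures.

f_obs/f_src = √((1+β)/(1−β)) = 1.32  ⇒  (1+β)/(1−β) = 1.7424
β = |1 − D²|/(1 + D²) = |1 − 1.7424|/(1 + 1.7424) = 0.271

β ≈ 0.271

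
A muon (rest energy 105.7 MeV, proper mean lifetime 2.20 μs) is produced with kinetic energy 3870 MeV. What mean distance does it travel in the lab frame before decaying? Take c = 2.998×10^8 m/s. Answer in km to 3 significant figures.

γ = 1 + K/(m₀c²) = 1 + 3870/105.7 = 37.613
β = √(1 − 1/γ²) = 0.99965
Dilated lifetime: γτ₀ = 37.613 × 2.20 μs = 82.749 μs
d = βc·γτ₀ = 0.99965 × (2.998×10^8 m/s) × 8.2749×10^-5 s = 24.8 km

d ≈ 24.8 km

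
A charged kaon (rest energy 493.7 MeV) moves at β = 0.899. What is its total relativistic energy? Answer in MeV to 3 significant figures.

E ≈ 1130 MeV

γ = 1/√(1 − 0.899²) = 2.2834
E = γm₀c² = 2.2834 × 493.7 MeV = 1130 MeV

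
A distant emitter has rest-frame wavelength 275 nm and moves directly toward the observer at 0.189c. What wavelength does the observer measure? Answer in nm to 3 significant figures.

Relativistic Doppler: λ_obs = λ_src √((1−β)/(1+β))
= 275 × √(0.81100/1.1890) = 275 × 0.82588 = 227 nm

λ_obs ≈ 227 nm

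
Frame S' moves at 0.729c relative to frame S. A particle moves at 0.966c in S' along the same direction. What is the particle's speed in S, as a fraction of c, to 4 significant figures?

u ≈ 0.9946c

Relativistic velocity addition: u = (u' + v)/(1 + u'v/c²)
= (0.966 + 0.729)/(1 + 0.966×0.729) = 1.695/1.70421 = 0.9946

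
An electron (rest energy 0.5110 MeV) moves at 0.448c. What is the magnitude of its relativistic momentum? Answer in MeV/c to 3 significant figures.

γ = 1/√(1 − 0.448²) = 1.1185
p = γβm₀c = 1.1185 × 0.448 × 0.5110 MeV/c = 0.256 MeV/c

p ≈ 0.256 MeV/c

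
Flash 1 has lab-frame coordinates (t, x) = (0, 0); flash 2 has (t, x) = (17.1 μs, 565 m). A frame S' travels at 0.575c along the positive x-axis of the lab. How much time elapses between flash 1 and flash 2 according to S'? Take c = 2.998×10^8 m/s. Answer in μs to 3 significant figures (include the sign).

Δt' ≈ 19.6 μs

γ = 1/√(1 − 0.575²) = 1.2223
Δt' = γ(Δt − vΔx/c²) = 1.2223 × (17.1 μs − 0.575×565 m / (2.998×10^8 m/s))
= 1.2223 × (16.016 μs) = 19.6 μs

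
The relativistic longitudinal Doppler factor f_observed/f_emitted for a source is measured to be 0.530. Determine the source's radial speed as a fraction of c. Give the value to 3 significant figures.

β ≈ 0.561

f_obs/f_src = √((1−β)/(1+β)) = 0.530  ⇒  (1−β)/(1+β) = 0.28090
β = |1 − D²|/(1 + D²) = |1 − 0.28090|/(1 + 0.28090) = 0.561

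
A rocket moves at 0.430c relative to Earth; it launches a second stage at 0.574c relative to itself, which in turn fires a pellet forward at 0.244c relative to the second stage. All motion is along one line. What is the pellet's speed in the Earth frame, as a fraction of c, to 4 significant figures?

u ≈ 0.8769c

Compose boost 2: (0.574 + 0.430)/(1 + 0.574×0.430) = 1.004/1.24682 = 0.805249
Compose boost 3: (0.244 + 0.805249)/(1 + 0.244×0.805249) = 1.04925/1.19648 = 0.8769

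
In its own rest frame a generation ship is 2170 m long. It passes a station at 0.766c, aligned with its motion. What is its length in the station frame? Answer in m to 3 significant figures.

γ = 1/√(1 − 0.766²) = 1.5556
Length contraction: L = L₀/γ = 2170/1.5556 = 1390 m

L ≈ 1390 m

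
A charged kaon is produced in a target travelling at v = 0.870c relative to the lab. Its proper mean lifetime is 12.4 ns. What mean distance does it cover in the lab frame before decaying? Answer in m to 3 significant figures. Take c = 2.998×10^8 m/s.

d ≈ 6.56 m

γ = 1/√(1 − 0.870²) = 2.0282
Dilated lifetime: Δt = γτ₀ = 2.0282 × 12.4 ns = 25.149 ns
d = vΔt = 0.870c × 25.149 ns = 2.6083×10^8 m/s × 2.5149×10^-8 s = 6.56 m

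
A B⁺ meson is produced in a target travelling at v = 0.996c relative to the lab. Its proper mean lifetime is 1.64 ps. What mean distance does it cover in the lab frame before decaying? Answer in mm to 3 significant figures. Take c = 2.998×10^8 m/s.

d ≈ 5.48 mm

γ = 1/√(1 − 0.996²) = 11.192
Dilated lifetime: Δt = γτ₀ = 11.192 × 1.64 ps = 18.354 ps
d = vΔt = 0.996c × 18.354 ps = 2.9860×10^8 m/s × 1.8354×10^-11 s = 5.48 mm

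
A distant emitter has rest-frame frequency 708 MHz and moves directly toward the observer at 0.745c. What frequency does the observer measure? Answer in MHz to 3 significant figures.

f_obs ≈ 1850 MHz

Relativistic Doppler: f_obs = f_src √((1+β)/(1−β))
= 708 × √(1.7450/0.25500) = 708 × 2.6159 = 1850 MHz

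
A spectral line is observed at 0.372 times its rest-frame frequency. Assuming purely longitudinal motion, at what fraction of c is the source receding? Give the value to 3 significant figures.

β ≈ 0.757

f_obs/f_src = √((1−β)/(1+β)) = 0.372  ⇒  (1−β)/(1+β) = 0.13838
β = |1 − D²|/(1 + D²) = |1 − 0.13838|/(1 + 0.13838) = 0.757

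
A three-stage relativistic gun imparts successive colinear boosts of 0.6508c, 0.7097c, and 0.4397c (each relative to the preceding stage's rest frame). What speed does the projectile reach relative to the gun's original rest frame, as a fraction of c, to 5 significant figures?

u ≈ 0.97243c

Compose boost 2: (0.7097 + 0.6508)/(1 + 0.7097×0.6508) = 1.3605/1.461873 = 0.9306556
Compose boost 3: (0.4397 + 0.9306556)/(1 + 0.4397×0.9306556) = 1.370356/1.409209 = 0.97243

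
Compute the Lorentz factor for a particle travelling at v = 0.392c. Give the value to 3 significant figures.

γ = 1/√(1 − β²) = 1/√(1 − 0.392²) = 1/√(0.84634) = 1.09

γ ≈ 1.09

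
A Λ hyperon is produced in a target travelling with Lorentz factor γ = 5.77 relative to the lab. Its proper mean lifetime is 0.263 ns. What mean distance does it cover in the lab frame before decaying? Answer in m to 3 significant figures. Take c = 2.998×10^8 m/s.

d ≈ 0.448 m

β = √(1 − 1/γ²) = √(1 − 1/5.77²) = 0.98487
Dilated lifetime: Δt = γτ₀ = 5.77 × 0.263 ns = 1.5175 ns
d = vΔt = 0.98487c × 1.5175 ns = 2.9526×10^8 m/s × 1.5175×10^-9 s = 0.448 m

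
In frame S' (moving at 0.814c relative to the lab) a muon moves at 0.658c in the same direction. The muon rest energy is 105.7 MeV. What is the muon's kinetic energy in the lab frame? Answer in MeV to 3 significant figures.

u_lab = (0.658 + 0.814)/(1 + 0.658×0.814) = 0.958575
γ = 1/√(1 − 0.958575²) = 3.5108
K = (γ − 1)m₀c² = (3.5108 − 1) × 105.7 = 2.5108 × 105.7 = 265 MeV

K ≈ 265 MeV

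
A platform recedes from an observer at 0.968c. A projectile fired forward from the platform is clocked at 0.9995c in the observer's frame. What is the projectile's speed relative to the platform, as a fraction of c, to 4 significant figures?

u' ≈ 0.9697c

Inverse velocity addition: u' = (u − v)/(1 − uv/c²)
= (0.9995 − 0.968)/(1 − 0.9995×0.968) = 0.03150/0.0324840 = 0.9697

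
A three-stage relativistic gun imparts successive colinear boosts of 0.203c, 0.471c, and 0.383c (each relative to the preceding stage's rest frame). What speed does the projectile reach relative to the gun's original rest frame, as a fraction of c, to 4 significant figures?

Compose boost 2: (0.471 + 0.203)/(1 + 0.471×0.203) = 0.6740/1.09561 = 0.615181
Compose boost 3: (0.383 + 0.615181)/(1 + 0.383×0.615181) = 0.998181/1.23561 = 0.8078

u ≈ 0.8078c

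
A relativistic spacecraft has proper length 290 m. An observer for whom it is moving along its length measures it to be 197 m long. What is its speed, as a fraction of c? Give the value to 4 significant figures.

γ = L₀/L = 290/197 = 1.47208
β = √(1 − 1/γ²) = 0.7339

β ≈ 0.7339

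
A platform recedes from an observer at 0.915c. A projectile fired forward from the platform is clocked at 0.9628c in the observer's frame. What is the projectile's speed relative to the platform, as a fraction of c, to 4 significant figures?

u' ≈ 0.4016c

Inverse velocity addition: u' = (u − v)/(1 − uv/c²)
= (0.9628 − 0.915)/(1 − 0.9628×0.915) = 0.04780/0.119038 = 0.4016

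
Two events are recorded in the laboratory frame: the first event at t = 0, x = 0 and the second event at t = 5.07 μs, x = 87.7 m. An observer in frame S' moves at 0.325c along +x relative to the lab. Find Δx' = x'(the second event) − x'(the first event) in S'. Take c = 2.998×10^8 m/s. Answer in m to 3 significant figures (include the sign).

Δx' ≈ -430 m

γ = 1/√(1 − 0.325²) = 1.0574
Δx' = γ(Δx − vΔt) = 1.0574 × (87.7 m − 0.325×(2.998×10^8 m/s)×5.07×10^-6 s)
= 1.0574 × (-406.30 m) = -430 m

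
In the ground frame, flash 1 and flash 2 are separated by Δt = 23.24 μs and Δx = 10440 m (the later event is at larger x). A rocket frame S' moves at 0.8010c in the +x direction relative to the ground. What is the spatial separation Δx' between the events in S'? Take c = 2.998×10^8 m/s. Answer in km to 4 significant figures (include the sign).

γ = 1/√(1 − 0.8010²) = 1.67039
Δx' = γ(Δx − vΔt) = 1.67039 × (10440 m − 0.8010×(2.998×10^8 m/s)×23.24×10^-6 s)
= 1.67039 × (4859.15 m) = 8.117 km

Δx' ≈ 8.117 km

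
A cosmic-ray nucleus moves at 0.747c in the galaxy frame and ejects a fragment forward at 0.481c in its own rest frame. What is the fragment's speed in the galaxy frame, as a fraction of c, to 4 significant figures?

Compose boost 2: (0.481 + 0.747)/(1 + 0.481×0.747) = 1.228/1.35931 = 0.9034

u ≈ 0.9034c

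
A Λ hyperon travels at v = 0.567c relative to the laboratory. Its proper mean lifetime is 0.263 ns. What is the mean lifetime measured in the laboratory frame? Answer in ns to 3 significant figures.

γ = 1/√(1 − 0.567²) = 1.2140
Time dilation: Δt = γτ₀ = 1.2140 × 0.263 ns = 0.319 ns

Δt ≈ 0.319 ns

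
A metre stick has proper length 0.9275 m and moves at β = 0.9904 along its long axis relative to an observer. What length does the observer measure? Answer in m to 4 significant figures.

L ≈ 0.1282 m

γ = 1/√(1 − 0.9904²) = 7.23426
Length contraction: L = L₀/γ = 0.9275/7.23426 = 0.1282 m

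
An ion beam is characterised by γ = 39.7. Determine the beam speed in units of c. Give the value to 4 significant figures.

β ≈ 0.9997

β = √(1 − 1/γ²) = √(1 − 1/39.7²) = √(0.999366) = 0.9997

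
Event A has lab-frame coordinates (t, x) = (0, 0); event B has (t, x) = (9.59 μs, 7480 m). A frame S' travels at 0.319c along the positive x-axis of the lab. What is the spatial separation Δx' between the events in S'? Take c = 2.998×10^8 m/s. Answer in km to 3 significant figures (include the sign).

γ = 1/√(1 − 0.319²) = 1.0551
Δx' = γ(Δx − vΔt) = 1.0551 × (7480 m − 0.319×(2.998×10^8 m/s)×9.59×10^-6 s)
= 1.0551 × (6562.8 m) = 6.92 km

Δx' ≈ 6.92 km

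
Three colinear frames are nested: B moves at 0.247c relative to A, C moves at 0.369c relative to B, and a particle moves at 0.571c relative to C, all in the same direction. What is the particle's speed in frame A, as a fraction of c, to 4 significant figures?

u ≈ 0.8587c

Compose boost 2: (0.369 + 0.247)/(1 + 0.369×0.247) = 0.6160/1.09114 = 0.564546
Compose boost 3: (0.571 + 0.564546)/(1 + 0.571×0.564546) = 1.13555/1.32236 = 0.8587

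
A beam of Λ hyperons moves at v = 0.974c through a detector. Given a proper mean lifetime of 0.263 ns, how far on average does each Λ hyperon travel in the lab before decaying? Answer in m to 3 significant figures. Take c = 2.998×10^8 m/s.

γ = 1/√(1 − 0.974²) = 4.4141
Dilated lifetime: Δt = γτ₀ = 4.4141 × 0.263 ns = 1.1609 ns
d = vΔt = 0.974c × 1.1609 ns = 2.9201×10^8 m/s × 1.1609×10^-9 s = 0.339 m

d ≈ 0.339 m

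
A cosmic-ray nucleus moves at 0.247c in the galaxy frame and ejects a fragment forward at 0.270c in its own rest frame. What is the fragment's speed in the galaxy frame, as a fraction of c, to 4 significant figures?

Compose boost 2: (0.270 + 0.247)/(1 + 0.270×0.247) = 0.5170/1.06669 = 0.4847

u ≈ 0.4847c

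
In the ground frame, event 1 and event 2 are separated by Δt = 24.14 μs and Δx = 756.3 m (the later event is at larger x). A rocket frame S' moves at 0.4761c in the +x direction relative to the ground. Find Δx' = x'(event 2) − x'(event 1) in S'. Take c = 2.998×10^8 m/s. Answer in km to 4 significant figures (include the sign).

Δx' ≈ -3.058 km

γ = 1/√(1 − 0.4761²) = 1.13715
Δx' = γ(Δx − vΔt) = 1.13715 × (756.3 m − 0.4761×(2.998×10^8 m/s)×24.14×10^-6 s)
= 1.13715 × (-2689.32 m) = -3.058 km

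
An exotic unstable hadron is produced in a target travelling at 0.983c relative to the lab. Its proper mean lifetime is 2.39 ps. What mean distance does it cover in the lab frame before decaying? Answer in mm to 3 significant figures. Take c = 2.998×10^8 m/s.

d ≈ 3.84 mm

γ = 1/√(1 − 0.983²) = 5.4465
Dilated lifetime: Δt = γτ₀ = 5.4465 × 2.39 ps = 13.017 ps
d = vΔt = 0.983c × 13.017 ps = 2.9470×10^8 m/s × 1.3017×10^-11 s = 3.84 mm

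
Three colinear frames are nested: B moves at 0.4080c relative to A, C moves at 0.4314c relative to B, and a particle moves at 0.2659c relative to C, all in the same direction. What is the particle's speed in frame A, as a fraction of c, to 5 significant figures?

Compose boost 2: (0.4314 + 0.4080)/(1 + 0.4314×0.4080) = 0.83940/1.176011 = 0.7137687
Compose boost 3: (0.2659 + 0.7137687)/(1 + 0.2659×0.7137687) = 0.9796687/1.189791 = 0.82340

u ≈ 0.82340c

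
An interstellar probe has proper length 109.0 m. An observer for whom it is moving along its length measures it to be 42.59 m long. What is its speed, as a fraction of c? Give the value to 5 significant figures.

γ = L₀/L = 109.0/42.59 = 2.559286
β = √(1 − 1/γ²) = 0.92050

β ≈ 0.92050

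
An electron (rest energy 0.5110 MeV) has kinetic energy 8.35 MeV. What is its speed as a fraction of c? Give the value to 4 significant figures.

γ = 1 + K/(m₀c²) = 1 + 8.35/0.5110 = 17.3405
β = √(1 − 1/γ²) = 0.9983

β ≈ 0.9983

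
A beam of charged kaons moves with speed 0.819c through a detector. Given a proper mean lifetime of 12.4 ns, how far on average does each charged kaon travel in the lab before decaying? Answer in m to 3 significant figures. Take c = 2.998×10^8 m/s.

γ = 1/√(1 − 0.819²) = 1.7428
Dilated lifetime: Δt = γτ₀ = 1.7428 × 12.4 ns = 21.611 ns
d = vΔt = 0.819c × 21.611 ns = 2.4554×10^8 m/s × 2.1611×10^-8 s = 5.31 m

d ≈ 5.31 m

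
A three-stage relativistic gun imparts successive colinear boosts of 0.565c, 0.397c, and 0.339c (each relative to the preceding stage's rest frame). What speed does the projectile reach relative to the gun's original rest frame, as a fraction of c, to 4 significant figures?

Compose boost 2: (0.397 + 0.565)/(1 + 0.397×0.565) = 0.9620/1.22430 = 0.785752
Compose boost 3: (0.339 + 0.785752)/(1 + 0.339×0.785752) = 1.12475/1.26637 = 0.8882

u ≈ 0.8882c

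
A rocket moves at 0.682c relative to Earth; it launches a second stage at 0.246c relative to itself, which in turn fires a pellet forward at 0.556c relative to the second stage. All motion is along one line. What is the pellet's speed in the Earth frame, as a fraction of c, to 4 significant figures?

u ≈ 0.9368c

Compose boost 2: (0.246 + 0.682)/(1 + 0.246×0.682) = 0.9280/1.16777 = 0.794676
Compose boost 3: (0.556 + 0.794676)/(1 + 0.556×0.794676) = 1.35068/1.44184 = 0.9368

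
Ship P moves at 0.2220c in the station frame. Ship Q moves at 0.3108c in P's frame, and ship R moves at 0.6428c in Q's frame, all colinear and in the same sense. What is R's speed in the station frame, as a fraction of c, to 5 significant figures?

Compose boost 2: (0.3108 + 0.2220)/(1 + 0.3108×0.2220) = 0.53280/1.068998 = 0.4984108
Compose boost 3: (0.6428 + 0.4984108)/(1 + 0.6428×0.4984108) = 1.141211/1.320378 = 0.86431

u ≈ 0.86431c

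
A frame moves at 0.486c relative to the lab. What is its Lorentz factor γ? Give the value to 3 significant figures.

γ = 1/√(1 − β²) = 1/√(1 − 0.486²) = 1/√(0.76380) = 1.14

γ ≈ 1.14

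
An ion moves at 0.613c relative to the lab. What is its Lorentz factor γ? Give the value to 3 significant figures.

γ ≈ 1.27

γ = 1/√(1 − β²) = 1/√(1 − 0.613²) = 1/√(0.62423) = 1.27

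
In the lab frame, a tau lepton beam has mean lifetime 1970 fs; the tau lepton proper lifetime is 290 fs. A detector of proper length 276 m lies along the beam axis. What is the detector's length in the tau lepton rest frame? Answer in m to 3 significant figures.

L ≈ 40.6 m

Time dilation ⇒ γ = Δt/τ₀ = 1970/290 = 6.7931
Length contraction: L = L₀/γ = 276/6.7931 = 40.6 m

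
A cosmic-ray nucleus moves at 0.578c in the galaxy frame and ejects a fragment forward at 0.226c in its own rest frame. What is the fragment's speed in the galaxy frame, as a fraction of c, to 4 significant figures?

Compose boost 2: (0.226 + 0.578)/(1 + 0.226×0.578) = 0.8040/1.13063 = 0.7111

u ≈ 0.7111c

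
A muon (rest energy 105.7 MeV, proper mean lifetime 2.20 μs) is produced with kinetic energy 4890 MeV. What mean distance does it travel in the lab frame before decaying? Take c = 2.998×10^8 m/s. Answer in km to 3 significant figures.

γ = 1 + K/(m₀c²) = 1 + 4890/105.7 = 47.263
β = √(1 − 1/γ²) = 0.99978
Dilated lifetime: γτ₀ = 47.263 × 2.20 μs = 103.98 μs
d = βc·γτ₀ = 0.99978 × (2.998×10^8 m/s) × 0.00010398 s = 31.2 km

d ≈ 31.2 km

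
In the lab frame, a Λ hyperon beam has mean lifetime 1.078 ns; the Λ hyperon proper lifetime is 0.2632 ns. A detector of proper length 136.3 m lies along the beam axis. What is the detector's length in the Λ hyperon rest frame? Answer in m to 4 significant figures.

L ≈ 33.28 m

Time dilation ⇒ γ = Δt/τ₀ = 1.078/0.2632 = 4.09574
Length contraction: L = L₀/γ = 136.3/4.09574 = 33.28 m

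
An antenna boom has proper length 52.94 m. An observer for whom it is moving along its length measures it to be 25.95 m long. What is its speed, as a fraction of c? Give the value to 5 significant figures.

γ = L₀/L = 52.94/25.95 = 2.040077
β = √(1 − 1/γ²) = 0.87162

β ≈ 0.87162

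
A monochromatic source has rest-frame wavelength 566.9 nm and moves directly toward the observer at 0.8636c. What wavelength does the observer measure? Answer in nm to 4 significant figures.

Relativistic Doppler: λ_obs = λ_src √((1−β)/(1+β))
= 566.9 × √(0.136400/1.86360) = 566.9 × 0.270540 = 153.4 nm

λ_obs ≈ 153.4 nm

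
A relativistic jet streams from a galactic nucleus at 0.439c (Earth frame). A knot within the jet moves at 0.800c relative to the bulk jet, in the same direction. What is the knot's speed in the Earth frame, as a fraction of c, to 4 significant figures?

Relativistic velocity addition: u = (u' + v)/(1 + u'v/c²)
= (0.800 + 0.439)/(1 + 0.800×0.439) = 1.239/1.35120 = 0.9170

u ≈ 0.9170c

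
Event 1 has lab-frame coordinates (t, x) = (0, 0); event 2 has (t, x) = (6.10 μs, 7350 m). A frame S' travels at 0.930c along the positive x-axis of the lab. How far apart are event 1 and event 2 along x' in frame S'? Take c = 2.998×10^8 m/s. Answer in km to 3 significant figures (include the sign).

Δx' ≈ 15.4 km

γ = 1/√(1 − 0.930²) = 2.7206
Δx' = γ(Δx − vΔt) = 2.7206 × (7350 m − 0.930×(2.998×10^8 m/s)×6.10×10^-6 s)
= 2.7206 × (5649.2 m) = 15.4 km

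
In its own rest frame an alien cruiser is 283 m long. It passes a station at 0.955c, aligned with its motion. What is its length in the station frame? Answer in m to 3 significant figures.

L ≈ 83.9 m

γ = 1/√(1 − 0.955²) = 3.3715
Length contraction: L = L₀/γ = 283/3.3715 = 83.9 m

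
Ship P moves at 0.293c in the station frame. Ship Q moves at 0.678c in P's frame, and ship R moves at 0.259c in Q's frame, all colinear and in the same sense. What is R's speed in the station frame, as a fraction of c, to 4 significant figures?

Compose boost 2: (0.678 + 0.293)/(1 + 0.678×0.293) = 0.9710/1.19865 = 0.810075
Compose boost 3: (0.259 + 0.810075)/(1 + 0.259×0.810075) = 1.06908/1.20981 = 0.8837

u ≈ 0.8837c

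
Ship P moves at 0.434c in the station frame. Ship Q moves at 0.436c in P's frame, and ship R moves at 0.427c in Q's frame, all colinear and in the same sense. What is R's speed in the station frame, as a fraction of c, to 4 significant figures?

u ≈ 0.8828c

Compose boost 2: (0.436 + 0.434)/(1 + 0.436×0.434) = 0.8700/1.18922 = 0.731569
Compose boost 3: (0.427 + 0.731569)/(1 + 0.427×0.731569) = 1.15857/1.31238 = 0.8828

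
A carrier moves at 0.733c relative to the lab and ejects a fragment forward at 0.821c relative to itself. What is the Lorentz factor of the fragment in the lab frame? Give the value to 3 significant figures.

u_lab = (0.821 + 0.733)/(1 + 0.821×0.733) = 1.554/1.60179 = 0.970163
γ = 1/√(1 − 0.970163²) = 4.12

γ ≈ 4.12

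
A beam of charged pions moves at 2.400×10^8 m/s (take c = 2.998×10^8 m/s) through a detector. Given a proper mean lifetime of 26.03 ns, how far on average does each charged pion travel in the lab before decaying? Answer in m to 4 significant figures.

d ≈ 10.42 m

β = v/c = 2.400×10^8 / 2.998×10^8 = 0.800534
γ = 1/√(1 − 0.800534²) = 1.66865
Dilated lifetime: Δt = γτ₀ = 1.66865 × 26.03 ns = 43.4349 ns
d = vΔt = 0.800534c × 43.4349 ns = 2.40000×10^8 m/s × 4.34349×10^-8 s = 10.42 m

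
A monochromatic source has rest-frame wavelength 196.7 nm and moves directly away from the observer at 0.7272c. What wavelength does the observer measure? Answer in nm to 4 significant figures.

Relativistic Doppler: λ_obs = λ_src √((1+β)/(1−β))
= 196.7 × √(1.72720/0.272800) = 196.7 × 2.51622 = 494.9 nm

λ_obs ≈ 494.9 nm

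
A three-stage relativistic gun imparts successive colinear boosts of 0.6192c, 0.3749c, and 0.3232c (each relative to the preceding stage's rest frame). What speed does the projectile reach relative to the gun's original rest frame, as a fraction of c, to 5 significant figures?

u ≈ 0.89629c

Compose boost 2: (0.3749 + 0.6192)/(1 + 0.3749×0.6192) = 0.99410/1.232138 = 0.8068089
Compose boost 3: (0.3232 + 0.8068089)/(1 + 0.3232×0.8068089) = 1.130009/1.260761 = 0.89629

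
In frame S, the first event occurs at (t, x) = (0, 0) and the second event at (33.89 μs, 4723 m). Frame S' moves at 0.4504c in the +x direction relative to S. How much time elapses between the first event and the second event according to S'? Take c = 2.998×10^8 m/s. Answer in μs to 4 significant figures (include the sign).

γ = 1/√(1 − 0.4504²) = 1.12004
Δt' = γ(Δt − vΔx/c²) = 1.12004 × (33.89 μs − 0.4504×4723 m / (2.998×10^8 m/s))
= 1.12004 × (26.7945 μs) = 30.01 μs

Δt' ≈ 30.01 μs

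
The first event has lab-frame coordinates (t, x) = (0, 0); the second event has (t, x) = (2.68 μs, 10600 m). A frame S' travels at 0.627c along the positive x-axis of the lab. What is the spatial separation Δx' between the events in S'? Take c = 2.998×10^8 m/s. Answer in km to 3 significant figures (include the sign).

Δx' ≈ 13.0 km

γ = 1/√(1 − 0.627²) = 1.2837
Δx' = γ(Δx − vΔt) = 1.2837 × (10600 m − 0.627×(2.998×10^8 m/s)×2.68×10^-6 s)
= 1.2837 × (10096 m) = 13.0 km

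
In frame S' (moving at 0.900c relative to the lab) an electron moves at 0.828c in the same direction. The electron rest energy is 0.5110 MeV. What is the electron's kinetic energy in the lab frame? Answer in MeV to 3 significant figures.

K ≈ 3.14 MeV

u_lab = (0.828 + 0.900)/(1 + 0.828×0.900) = 0.990144
γ = 1/√(1 − 0.990144²) = 7.1403
K = (γ − 1)m₀c² = (7.1403 − 1) × 0.5110 = 6.1403 × 0.5110 = 3.14 MeV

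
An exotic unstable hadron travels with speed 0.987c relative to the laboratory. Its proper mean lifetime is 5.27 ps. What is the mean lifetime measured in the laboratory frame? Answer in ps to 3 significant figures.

Δt ≈ 32.8 ps

γ = 1/√(1 − 0.987²) = 6.2220
Time dilation: Δt = γτ₀ = 6.2220 × 5.27 ps = 32.8 ps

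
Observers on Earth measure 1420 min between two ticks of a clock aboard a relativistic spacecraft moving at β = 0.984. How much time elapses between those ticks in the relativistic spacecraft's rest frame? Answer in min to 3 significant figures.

τ₀ ≈ 253 min

γ = 1/√(1 − 0.984²) = 5.6127
Proper time: τ₀ = Δt/γ = 1420/5.6127 = 253 min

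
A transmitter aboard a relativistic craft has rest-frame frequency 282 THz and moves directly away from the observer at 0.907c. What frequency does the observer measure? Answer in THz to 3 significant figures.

Relativistic Doppler: f_obs = f_src √((1−β)/(1+β))
= 282 × √(0.093000/1.9070) = 282 × 0.22083 = 62.3 THz

f_obs ≈ 62.3 THz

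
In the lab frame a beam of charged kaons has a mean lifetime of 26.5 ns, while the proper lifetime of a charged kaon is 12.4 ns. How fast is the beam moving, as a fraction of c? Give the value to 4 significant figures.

γ = Δt/τ₀ = 26.5/12.4 = 2.13710
β = √(1 − 1/γ²) = √(1 − 1/2.13710²) = 0.8838

β ≈ 0.8838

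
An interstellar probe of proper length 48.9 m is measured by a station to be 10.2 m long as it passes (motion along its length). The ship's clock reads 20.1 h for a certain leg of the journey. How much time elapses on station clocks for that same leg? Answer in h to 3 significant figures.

Δt ≈ 96.4 h

Length contraction ⇒ γ = L₀/L = 48.9/10.2 = 4.7941
Time dilation: Δt = γτ₀ = 4.7941 × 20.1 h = 96.4 h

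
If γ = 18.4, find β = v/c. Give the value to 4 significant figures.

β = √(1 − 1/γ²) = √(1 − 1/18.4²) = √(0.997046) = 0.9985

β ≈ 0.9985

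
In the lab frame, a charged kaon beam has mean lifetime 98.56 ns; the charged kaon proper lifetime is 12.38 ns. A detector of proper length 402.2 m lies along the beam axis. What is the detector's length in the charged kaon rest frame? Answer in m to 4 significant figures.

L ≈ 50.52 m

Time dilation ⇒ γ = Δt/τ₀ = 98.56/12.38 = 7.96123
Length contraction: L = L₀/γ = 402.2/7.96123 = 50.52 m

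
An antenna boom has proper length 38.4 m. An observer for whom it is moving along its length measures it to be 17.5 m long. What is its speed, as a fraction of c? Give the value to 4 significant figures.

γ = L₀/L = 38.4/17.5 = 2.19429
β = √(1 − 1/γ²) = 0.8901

β ≈ 0.8901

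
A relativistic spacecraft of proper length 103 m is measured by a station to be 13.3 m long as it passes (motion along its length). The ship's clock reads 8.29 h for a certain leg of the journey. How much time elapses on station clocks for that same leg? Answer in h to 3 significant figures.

Δt ≈ 64.2 h

Length contraction ⇒ γ = L₀/L = 103/13.3 = 7.7444
Time dilation: Δt = γτ₀ = 7.7444 × 8.29 h = 64.2 h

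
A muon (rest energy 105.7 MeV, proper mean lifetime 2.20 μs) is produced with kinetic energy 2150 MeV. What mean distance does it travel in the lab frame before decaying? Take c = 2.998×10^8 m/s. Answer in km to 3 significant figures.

γ = 1 + K/(m₀c²) = 1 + 2150/105.7 = 21.341
β = √(1 − 1/γ²) = 0.99890
Dilated lifetime: γτ₀ = 21.341 × 2.20 μs = 46.949 μs
d = βc·γτ₀ = 0.99890 × (2.998×10^8 m/s) × 4.6949×10^-5 s = 14.1 km

d ≈ 14.1 km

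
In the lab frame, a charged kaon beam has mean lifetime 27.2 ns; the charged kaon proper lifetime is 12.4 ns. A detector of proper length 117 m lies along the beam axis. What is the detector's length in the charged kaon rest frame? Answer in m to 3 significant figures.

Time dilation ⇒ γ = Δt/τ₀ = 27.2/12.4 = 2.1935
Length contraction: L = L₀/γ = 117/2.1935 = 53.3 m

L ≈ 53.3 m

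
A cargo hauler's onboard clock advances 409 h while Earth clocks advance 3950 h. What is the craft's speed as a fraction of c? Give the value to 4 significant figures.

β ≈ 0.9946

γ = Δt/τ₀ = 3950/409 = 9.65770
β = √(1 − 1/γ²) = √(1 − 1/9.65770²) = 0.9946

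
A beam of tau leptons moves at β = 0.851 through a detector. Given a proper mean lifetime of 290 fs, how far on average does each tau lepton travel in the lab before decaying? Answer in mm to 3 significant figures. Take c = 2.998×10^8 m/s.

γ = 1/√(1 − 0.851²) = 1.9042
Dilated lifetime: Δt = γτ₀ = 1.9042 × 290 fs = 552.21 fs
d = vΔt = 0.851c × 552.21 fs = 2.5513×10^8 m/s × 5.5221×10^-13 s = 0.141 mm

d ≈ 0.141 mm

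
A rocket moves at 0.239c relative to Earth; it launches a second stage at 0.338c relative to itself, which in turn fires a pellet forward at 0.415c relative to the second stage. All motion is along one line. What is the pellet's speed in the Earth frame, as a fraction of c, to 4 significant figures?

Compose boost 2: (0.338 + 0.239)/(1 + 0.338×0.239) = 0.5770/1.08078 = 0.533873
Compose boost 3: (0.415 + 0.533873)/(1 + 0.415×0.533873) = 0.948873/1.22156 = 0.7768

u ≈ 0.7768c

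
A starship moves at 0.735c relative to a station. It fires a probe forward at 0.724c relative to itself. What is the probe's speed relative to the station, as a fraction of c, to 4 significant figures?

Relativistic velocity addition: u = (u' + v)/(1 + u'v/c²)
= (0.724 + 0.735)/(1 + 0.724×0.735) = 1.459/1.53214 = 0.9523

u ≈ 0.9523c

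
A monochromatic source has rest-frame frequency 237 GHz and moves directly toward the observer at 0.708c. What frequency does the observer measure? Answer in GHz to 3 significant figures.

f_obs ≈ 573 GHz

Relativistic Doppler: f_obs = f_src √((1+β)/(1−β))
= 237 × √(1.7080/0.29200) = 237 × 2.4185 = 573 GHz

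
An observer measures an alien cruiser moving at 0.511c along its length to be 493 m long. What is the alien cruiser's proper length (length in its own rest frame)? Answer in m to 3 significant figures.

γ = 1/√(1 − 0.511²) = 1.1634
L₀ = γL = 1.1634 × 493 = 574 m

L₀ ≈ 574 m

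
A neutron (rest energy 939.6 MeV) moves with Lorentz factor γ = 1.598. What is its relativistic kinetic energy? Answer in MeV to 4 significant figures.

K ≈ 561.9 MeV

γ = 1.598 (given)
K = (γ − 1)m₀c² = (1.598 − 1) × 939.6 MeV = 0.598000 × 939.6 MeV = 561.9 MeV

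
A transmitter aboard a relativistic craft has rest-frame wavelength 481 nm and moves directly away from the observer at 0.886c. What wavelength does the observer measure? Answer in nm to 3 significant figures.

Relativistic Doppler: λ_obs = λ_src √((1+β)/(1−β))
= 481 × √(1.8860/0.11400) = 481 × 4.0674 = 1960 nm

λ_obs ≈ 1960 nm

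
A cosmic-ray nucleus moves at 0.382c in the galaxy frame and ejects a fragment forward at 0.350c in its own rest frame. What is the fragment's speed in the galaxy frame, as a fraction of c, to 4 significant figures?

Compose boost 2: (0.350 + 0.382)/(1 + 0.350×0.382) = 0.7320/1.13370 = 0.6457

u ≈ 0.6457c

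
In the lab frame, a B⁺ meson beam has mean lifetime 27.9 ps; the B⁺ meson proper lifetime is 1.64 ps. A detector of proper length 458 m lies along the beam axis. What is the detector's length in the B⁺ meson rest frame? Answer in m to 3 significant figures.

Time dilation ⇒ γ = Δt/τ₀ = 27.9/1.64 = 17.012
Length contraction: L = L₀/γ = 458/17.012 = 26.9 m

L ≈ 26.9 m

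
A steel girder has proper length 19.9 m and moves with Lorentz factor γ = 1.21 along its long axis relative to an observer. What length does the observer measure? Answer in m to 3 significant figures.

γ = 1.21 (given)
Length contraction: L = L₀/γ = 19.9/1.21 = 16.4 m

L ≈ 16.4 m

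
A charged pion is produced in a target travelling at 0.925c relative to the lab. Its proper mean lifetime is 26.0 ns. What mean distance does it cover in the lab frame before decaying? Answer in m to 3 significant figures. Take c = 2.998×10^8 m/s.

d ≈ 19.0 m

γ = 1/√(1 − 0.925²) = 2.6318
Dilated lifetime: Δt = γτ₀ = 2.6318 × 26.0 ns = 68.427 ns
d = vΔt = 0.925c × 68.427 ns = 2.7732×10^8 m/s × 6.8427×10^-8 s = 19.0 m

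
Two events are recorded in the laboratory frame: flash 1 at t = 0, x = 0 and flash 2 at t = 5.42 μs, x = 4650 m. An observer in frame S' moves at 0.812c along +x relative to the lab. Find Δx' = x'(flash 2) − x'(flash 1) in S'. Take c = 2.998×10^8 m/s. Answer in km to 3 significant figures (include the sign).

γ = 1/√(1 − 0.812²) = 1.7133
Δx' = γ(Δx − vΔt) = 1.7133 × (4650 m − 0.812×(2.998×10^8 m/s)×5.42×10^-6 s)
= 1.7133 × (3330.6 m) = 5.71 km

Δx' ≈ 5.71 km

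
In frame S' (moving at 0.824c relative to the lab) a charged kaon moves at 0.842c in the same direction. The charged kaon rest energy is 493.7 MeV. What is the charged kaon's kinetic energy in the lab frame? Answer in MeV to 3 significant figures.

u_lab = (0.842 + 0.824)/(1 + 0.842×0.824) = 0.983583
γ = 1/√(1 − 0.983583²) = 5.5414
K = (γ − 1)m₀c² = (5.5414 − 1) × 493.7 = 4.5414 × 493.7 = 2240 MeV

K ≈ 2240 MeV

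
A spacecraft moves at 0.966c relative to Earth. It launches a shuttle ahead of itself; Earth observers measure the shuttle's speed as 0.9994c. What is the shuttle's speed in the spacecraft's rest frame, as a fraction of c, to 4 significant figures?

Inverse velocity addition: u' = (u − v)/(1 − uv/c²)
= (0.9994 − 0.966)/(1 − 0.9994×0.966) = 0.03340/0.0345796 = 0.9659

u' ≈ 0.9659c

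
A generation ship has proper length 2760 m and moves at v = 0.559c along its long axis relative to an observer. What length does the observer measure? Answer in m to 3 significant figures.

L ≈ 2290 m

γ = 1/√(1 − 0.559²) = 1.2060
Length contraction: L = L₀/γ = 2760/1.2060 = 2290 m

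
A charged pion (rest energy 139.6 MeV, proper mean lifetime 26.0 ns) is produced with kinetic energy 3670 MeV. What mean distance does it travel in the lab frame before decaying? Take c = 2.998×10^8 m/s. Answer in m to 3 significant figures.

γ = 1 + K/(m₀c²) = 1 + 3670/139.6 = 27.289
β = √(1 − 1/γ²) = 0.99933
Dilated lifetime: γτ₀ = 27.289 × 26.0 ns = 709.52 ns
d = βc·γτ₀ = 0.99933 × (2.998×10^8 m/s) × 7.0952×10^-7 s = 213 m

d ≈ 213 m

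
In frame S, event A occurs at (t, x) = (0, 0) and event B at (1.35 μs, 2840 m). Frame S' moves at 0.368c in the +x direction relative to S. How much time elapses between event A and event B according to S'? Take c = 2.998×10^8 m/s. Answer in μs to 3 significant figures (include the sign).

Δt' ≈ -2.30 μs

γ = 1/√(1 − 0.368²) = 1.0755
Δt' = γ(Δt − vΔx/c²) = 1.0755 × (1.35 μs − 0.368×2840 m / (2.998×10^8 m/s))
= 1.0755 × (-2.1361 μs) = -2.30 μs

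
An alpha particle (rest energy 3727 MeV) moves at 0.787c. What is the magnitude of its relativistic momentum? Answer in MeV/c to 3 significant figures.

γ = 1/√(1 − 0.787²) = 1.6209
p = γβm₀c = 1.6209 × 0.787 × 3727 MeV/c = 4750 MeV/c

p ≈ 4750 MeV/c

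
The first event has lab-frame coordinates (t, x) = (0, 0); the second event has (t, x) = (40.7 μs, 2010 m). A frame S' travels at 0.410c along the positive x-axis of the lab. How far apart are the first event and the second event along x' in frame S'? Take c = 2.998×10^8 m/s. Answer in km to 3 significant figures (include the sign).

Δx' ≈ -3.28 km

γ = 1/√(1 − 0.410²) = 1.0964
Δx' = γ(Δx − vΔt) = 1.0964 × (2010 m − 0.410×(2.998×10^8 m/s)×40.7×10^-6 s)
= 1.0964 × (-2992.8 m) = -3.28 km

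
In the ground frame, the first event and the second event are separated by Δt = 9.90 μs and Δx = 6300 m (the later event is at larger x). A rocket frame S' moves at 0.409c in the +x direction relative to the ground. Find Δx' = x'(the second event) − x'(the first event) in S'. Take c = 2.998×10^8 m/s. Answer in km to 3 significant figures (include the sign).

Δx' ≈ 5.57 km

γ = 1/√(1 − 0.409²) = 1.0958
Δx' = γ(Δx − vΔt) = 1.0958 × (6300 m − 0.409×(2.998×10^8 m/s)×9.90×10^-6 s)
= 1.0958 × (5086.1 m) = 5.57 km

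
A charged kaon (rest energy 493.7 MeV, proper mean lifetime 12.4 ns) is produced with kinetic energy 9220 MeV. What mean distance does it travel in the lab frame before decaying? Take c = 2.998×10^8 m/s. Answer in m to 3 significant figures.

d ≈ 73.0 m

γ = 1 + K/(m₀c²) = 1 + 9220/493.7 = 19.675
β = √(1 − 1/γ²) = 0.99871
Dilated lifetime: γτ₀ = 19.675 × 12.4 ns = 243.97 ns
d = βc·γτ₀ = 0.99871 × (2.998×10^8 m/s) × 2.4397×10^-7 s = 73.0 m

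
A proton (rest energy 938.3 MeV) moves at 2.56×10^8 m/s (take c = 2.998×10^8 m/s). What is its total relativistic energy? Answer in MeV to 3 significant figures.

E ≈ 1800 MeV

β = v/c = 2.56×10^8 / 2.998×10^8 = 0.85390
γ = 1/√(1 − 0.85390²) = 1.9215
E = γm₀c² = 1.9215 × 938.3 MeV = 1800 MeV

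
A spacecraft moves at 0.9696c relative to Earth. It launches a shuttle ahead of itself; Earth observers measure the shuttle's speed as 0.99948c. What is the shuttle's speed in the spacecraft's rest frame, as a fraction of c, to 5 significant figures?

u' ≈ 0.96686c

Inverse velocity addition: u' = (u − v)/(1 − uv/c²)
= (0.99948 − 0.9696)/(1 − 0.99948×0.9696) = 0.029880/0.03090419 = 0.96686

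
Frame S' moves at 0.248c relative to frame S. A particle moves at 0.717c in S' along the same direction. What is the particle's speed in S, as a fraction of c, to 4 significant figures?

u ≈ 0.8193c

Relativistic velocity addition: u = (u' + v)/(1 + u'v/c²)
= (0.717 + 0.248)/(1 + 0.717×0.248) = 0.9650/1.17782 = 0.8193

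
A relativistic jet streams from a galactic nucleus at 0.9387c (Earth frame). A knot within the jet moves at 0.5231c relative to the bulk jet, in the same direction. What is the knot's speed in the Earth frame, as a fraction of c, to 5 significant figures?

u ≈ 0.98039c

Relativistic velocity addition: u = (u' + v)/(1 + u'v/c²)
= (0.5231 + 0.9387)/(1 + 0.5231×0.9387) = 1.4618/1.491034 = 0.98039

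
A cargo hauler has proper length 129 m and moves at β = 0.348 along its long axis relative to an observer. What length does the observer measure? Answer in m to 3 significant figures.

γ = 1/√(1 − 0.348²) = 1.0667
Length contraction: L = L₀/γ = 129/1.0667 = 121 m

L ≈ 121 m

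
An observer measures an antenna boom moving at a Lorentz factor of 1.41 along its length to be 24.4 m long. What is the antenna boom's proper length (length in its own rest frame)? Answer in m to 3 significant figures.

L₀ ≈ 34.4 m

γ = 1.41 (given)
L₀ = γL = 1.41 × 24.4 = 34.4 m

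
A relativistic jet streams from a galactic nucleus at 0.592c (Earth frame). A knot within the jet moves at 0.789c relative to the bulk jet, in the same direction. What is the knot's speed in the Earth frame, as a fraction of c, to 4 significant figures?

Relativistic velocity addition: u = (u' + v)/(1 + u'v/c²)
= (0.789 + 0.592)/(1 + 0.789×0.592) = 1.381/1.46709 = 0.9413

u ≈ 0.9413c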